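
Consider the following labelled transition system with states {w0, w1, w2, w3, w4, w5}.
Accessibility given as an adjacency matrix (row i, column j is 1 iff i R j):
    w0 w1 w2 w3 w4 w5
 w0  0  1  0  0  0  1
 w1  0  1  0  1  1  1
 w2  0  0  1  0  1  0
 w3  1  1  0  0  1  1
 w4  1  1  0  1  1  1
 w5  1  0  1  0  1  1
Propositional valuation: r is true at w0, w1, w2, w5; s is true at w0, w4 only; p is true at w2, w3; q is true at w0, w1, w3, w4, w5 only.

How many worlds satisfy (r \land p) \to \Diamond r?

6

Let φ = (r \land p) \to \Diamond r. Evaluate φ at each world:
  w0 (successors {w1, w5}): φ is true.
  w1 (successors {w1, w3, w4, w5}): φ is true.
  w2 (successors {w2, w4}): φ is true.
  w3 (successors {w0, w1, w4, w5}): φ is true.
  w4 (successors {w0, w1, w3, w4, w5}): φ is true.
  w5 (successors {w0, w2, w4, w5}): φ is true.
For instance, at w5:
  At w5: r \land p is false, \Diamond r is true, so (r \land p) \to \Diamond r is true.
    At w5: \Diamond r requires r at some successor in {w0, w2, w4, w5}.
      r holds at w0, so \Diamond r is true at w5.
Satisfying worlds: {w0, w1, w2, w3, w4, w5}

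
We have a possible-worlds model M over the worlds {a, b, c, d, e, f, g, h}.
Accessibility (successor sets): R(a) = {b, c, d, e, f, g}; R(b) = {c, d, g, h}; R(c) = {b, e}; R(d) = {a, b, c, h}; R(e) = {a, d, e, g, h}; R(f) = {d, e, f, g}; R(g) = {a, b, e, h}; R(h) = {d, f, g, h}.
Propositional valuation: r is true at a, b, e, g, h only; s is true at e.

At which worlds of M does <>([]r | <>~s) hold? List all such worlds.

Let φ = <>([]r | <>~s). Evaluate φ at each world:
  a (successors {b, c, d, e, f, g}): φ is true.
  b (successors {c, d, g, h}): φ is true.
  c (successors {b, e}): φ is true.
  d (successors {a, b, c, h}): φ is true.
  e (successors {a, d, e, g, h}): φ is true.
  f (successors {d, e, f, g}): φ is true.
  g (successors {a, b, e, h}): φ is true.
  h (successors {d, f, g, h}): φ is true.
For instance, at h:
  At h: <>([]r | <>~s) requires []r | <>~s at some successor in {d, f, g, h}.
    []r | <>~s holds at d, so <>([]r | <>~s) is true at h.
      At d: []r is false, <>~s is true, so []r | <>~s is true.
Satisfying worlds: {a, b, c, d, e, f, g, h}

a, b, c, d, e, f, g, h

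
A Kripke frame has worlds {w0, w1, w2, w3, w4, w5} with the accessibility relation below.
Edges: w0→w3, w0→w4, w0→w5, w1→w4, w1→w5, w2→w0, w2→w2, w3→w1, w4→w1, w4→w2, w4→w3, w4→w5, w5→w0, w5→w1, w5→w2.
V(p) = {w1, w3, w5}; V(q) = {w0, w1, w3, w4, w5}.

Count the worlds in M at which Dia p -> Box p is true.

Let φ = Dia p -> Box p. Evaluate φ at each world:
  w0 (successors {w3, w4, w5}): φ is false.
  w1 (successors {w4, w5}): φ is false.
  w2 (successors {w0, w2}): φ is true.
  w3 (successors {w1}): φ is true.
  w4 (successors {w1, w2, w3, w5}): φ is false.
  w5 (successors {w0, w1, w2}): φ is false.
For instance, at w5:
  At w5: Dia p is true, Box p is false, so Dia p -> Box p is false.
    At w5: Dia p requires p at some successor in {w0, w1, w2}.
      p holds at w1, so Dia p is true at w5.
    At w5: Box p requires p at every successor {w0, w1, w2}.
      p fails at w0, so Box p is false at w5.
Satisfying worlds: {w2, w3}

2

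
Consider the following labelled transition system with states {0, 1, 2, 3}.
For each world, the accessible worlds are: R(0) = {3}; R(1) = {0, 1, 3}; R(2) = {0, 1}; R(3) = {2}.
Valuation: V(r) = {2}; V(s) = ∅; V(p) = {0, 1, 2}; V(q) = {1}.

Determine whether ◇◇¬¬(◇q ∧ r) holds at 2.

No

Recall that ◇ψ holds at a world iff ψ holds at some accessible world.
At 2: ◇◇¬¬(◇q ∧ r) requires ◇¬¬(◇q ∧ r) at some successor in {0, 1}.
  At 0: ◇¬¬(◇q ∧ r) is false.
  At 1: ◇¬¬(◇q ∧ r) is false.
So ◇◇¬¬(◇q ∧ r) is false at 2.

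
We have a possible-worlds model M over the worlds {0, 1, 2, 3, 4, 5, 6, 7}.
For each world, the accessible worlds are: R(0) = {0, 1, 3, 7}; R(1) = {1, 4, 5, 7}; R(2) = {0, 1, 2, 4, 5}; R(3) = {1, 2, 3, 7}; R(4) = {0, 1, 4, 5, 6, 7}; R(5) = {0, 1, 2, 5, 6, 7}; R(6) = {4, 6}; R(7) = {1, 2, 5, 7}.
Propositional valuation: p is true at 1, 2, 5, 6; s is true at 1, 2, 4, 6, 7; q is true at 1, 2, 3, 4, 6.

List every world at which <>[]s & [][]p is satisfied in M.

none

Let φ = <>[]s & [][]p. Evaluate φ at each world:
  0 (successors {0, 1, 3, 7}): φ is false.
  1 (successors {1, 4, 5, 7}): φ is false.
  2 (successors {0, 1, 2, 4, 5}): φ is false.
  3 (successors {1, 2, 3, 7}): φ is false.
  4 (successors {0, 1, 4, 5, 6, 7}): φ is false.
  5 (successors {0, 1, 2, 5, 6, 7}): φ is false.
  6 (successors {4, 6}): φ is false.
  7 (successors {1, 2, 5, 7}): φ is false.
For instance, at 3:
  At 3: <>[]s is false, [][]p is false, so <>[]s & [][]p is false.
    At 3: <>[]s requires []s at some successor in {1, 2, 3, 7}.
      At 1: []s is false.
      At 2: []s is false.
      At 3: []s is false.
      At 7: []s is false.
    So <>[]s is false at 3.
    At 3: [][]p requires []p at every successor {1, 2, 3, 7}.
      []p fails at 1, so [][]p is false at 3.
Satisfying worlds: none.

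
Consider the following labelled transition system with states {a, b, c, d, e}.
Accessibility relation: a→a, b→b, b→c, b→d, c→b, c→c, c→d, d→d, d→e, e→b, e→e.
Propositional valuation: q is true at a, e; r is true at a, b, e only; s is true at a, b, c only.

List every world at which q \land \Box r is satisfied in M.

Let φ = q \land \Box r. Evaluate φ at each world:
  a (successors {a}): φ is true.
  b (successors {b, c, d}): φ is false.
  c (successors {b, c, d}): φ is false.
  d (successors {d, e}): φ is false.
  e (successors {b, e}): φ is true.
For instance, at a:
  At a: q is true, \Box r is true, so q \land \Box r is true.
    At a: \Box r requires r at every successor {a}.
      At a: r is true.
    So \Box r is true at a.
Satisfying worlds: {a, e}

a, e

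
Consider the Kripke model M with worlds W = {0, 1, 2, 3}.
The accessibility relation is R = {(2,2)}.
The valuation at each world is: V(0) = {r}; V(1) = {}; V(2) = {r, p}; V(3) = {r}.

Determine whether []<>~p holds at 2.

No

Recall that []ψ holds at a world iff ψ holds at every accessible world, and <>ψ holds iff ψ holds at some accessible world.
At 2: []<>~p requires <>~p at every successor {2}.
  <>~p fails at 2, so []<>~p is false at 2.
    At 2: <>~p requires ~p at some successor in {2}.
      At 2: ~p is false.
    So <>~p is false at 2.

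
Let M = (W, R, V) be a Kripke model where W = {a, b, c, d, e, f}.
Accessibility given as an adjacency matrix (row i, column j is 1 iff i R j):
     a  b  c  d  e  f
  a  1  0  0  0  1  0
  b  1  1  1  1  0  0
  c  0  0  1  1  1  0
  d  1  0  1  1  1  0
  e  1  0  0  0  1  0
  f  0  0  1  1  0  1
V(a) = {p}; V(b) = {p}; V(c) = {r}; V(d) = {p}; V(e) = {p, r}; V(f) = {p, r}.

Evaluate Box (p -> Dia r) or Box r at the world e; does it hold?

At e: Box (p -> Dia r) is true, Box r is false, so Box (p -> Dia r) or Box r is true.
  At e: Box (p -> Dia r) requires p -> Dia r at every successor {a, e}.
      At a: p is true, Dia r is true, so p -> Dia r is true.
      At e: p is true, Dia r is true, so p -> Dia r is true.
  So Box (p -> Dia r) is true at e.
  At e: Box r requires r at every successor {a, e}.
    r fails at a, so Box r is false at e.

Yes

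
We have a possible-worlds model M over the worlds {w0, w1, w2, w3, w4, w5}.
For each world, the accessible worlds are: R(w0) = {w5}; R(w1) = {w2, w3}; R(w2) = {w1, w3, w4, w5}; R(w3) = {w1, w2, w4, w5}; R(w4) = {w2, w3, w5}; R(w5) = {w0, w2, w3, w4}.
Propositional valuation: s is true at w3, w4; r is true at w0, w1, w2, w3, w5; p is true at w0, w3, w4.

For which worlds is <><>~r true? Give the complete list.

Let φ = <><>~r. Evaluate φ at each world:
  w0 (successors {w5}): φ is true.
  w1 (successors {w2, w3}): φ is true.
  w2 (successors {w1, w3, w4, w5}): φ is true.
  w3 (successors {w1, w2, w4, w5}): φ is true.
  w4 (successors {w2, w3, w5}): φ is true.
  w5 (successors {w0, w2, w3, w4}): φ is true.
For instance, at w3:
  At w3: <><>~r requires <>~r at some successor in {w1, w2, w4, w5}.
    <>~r holds at w2, so <><>~r is true at w3.
      At w2: <>~r requires ~r at some successor in {w1, w3, w4, w5}.
        ~r holds at w4, so <>~r is true at w2.
Satisfying worlds: {w0, w1, w2, w3, w4, w5}

w0, w1, w2, w3, w4, w5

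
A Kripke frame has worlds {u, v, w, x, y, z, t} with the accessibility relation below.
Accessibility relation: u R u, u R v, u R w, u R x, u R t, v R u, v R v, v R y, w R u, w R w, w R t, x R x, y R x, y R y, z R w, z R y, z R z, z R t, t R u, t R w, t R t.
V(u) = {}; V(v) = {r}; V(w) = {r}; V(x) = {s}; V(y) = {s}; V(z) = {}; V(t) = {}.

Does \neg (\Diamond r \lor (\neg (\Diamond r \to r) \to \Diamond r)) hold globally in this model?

Recall that \Diamond ψ holds at a world iff ψ holds at some accessible world.
Let φ = \neg (\Diamond r \lor (\neg (\Diamond r \to r) \to \Diamond r)). Evaluate φ at each world:
  u (successors {u, v, w, x, t}): φ is false.
  v (successors {u, v, y}): φ is false.
  w (successors {u, w, t}): φ is false.
  x (successors {x}): φ is false.
  y (successors {x, y}): φ is false.
  z (successors {w, y, z, t}): φ is false.
  t (successors {u, w, t}): φ is false.
Detail at u (counterexample):
  At u: \Diamond r \lor (\neg (\Diamond r \to r) \to \Diamond r) is true, so \neg (\Diamond r \lor (\neg (\Diamond r \to r) \to \Diamond r)) is false.
    At u: \Diamond r is true, \neg (\Diamond r \to r) \to \Diamond r is true, so \Diamond r \lor (\neg (\Diamond r \to r) \to \Diamond r) is true.
      At u: \Diamond r requires r at some successor in {u, v, w, x, t}.
        r holds at v, so \Diamond r is true at u.
      At u: \neg (\Diamond r \to r) is true, \Diamond r is true, so \neg (\Diamond r \to r) \to \Diamond r is true.

No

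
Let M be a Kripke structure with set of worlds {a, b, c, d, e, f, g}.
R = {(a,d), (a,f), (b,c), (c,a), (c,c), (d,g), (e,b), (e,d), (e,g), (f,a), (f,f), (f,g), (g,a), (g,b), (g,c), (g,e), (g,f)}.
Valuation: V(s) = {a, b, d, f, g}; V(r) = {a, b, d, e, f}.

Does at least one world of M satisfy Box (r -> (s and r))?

Yes

Recall that Box ψ holds at a world iff ψ holds at every accessible world, and Dia ψ holds iff ψ holds at some accessible world.
Let φ = Box (r -> (s and r)). Evaluate φ at each world:
  a (successors {d, f}): φ is true.
  b (successors {c}): φ is true.
  c (successors {a, c}): φ is true.
  d (successors {g}): φ is true.
  e (successors {b, d, g}): φ is true.
  f (successors {a, f, g}): φ is true.
  g (successors {a, b, c, e, f}): φ is false.
Detail at a (witness):
  At a: Box (r -> (s and r)) requires r -> (s and r) at every successor {d, f}.
    At d: r -> (s and r) is true.
    At f: r -> (s and r) is true.
  So Box (r -> (s and r)) is true at a.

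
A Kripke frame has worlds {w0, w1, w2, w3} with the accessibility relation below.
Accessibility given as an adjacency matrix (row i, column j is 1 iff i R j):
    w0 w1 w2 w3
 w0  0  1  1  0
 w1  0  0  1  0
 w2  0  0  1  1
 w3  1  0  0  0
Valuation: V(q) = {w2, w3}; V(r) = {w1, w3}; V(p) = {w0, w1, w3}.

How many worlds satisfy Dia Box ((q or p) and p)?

Let φ = Dia Box ((q or p) and p). Evaluate φ at each world:
  w0 (successors {w1, w2}): φ is false.
  w1 (successors {w2}): φ is false.
  w2 (successors {w2, w3}): φ is true.
  w3 (successors {w0}): φ is false.
For instance, at w2:
  At w2: Dia Box ((q or p) and p) requires Box ((q or p) and p) at some successor in {w2, w3}.
    Box ((q or p) and p) holds at w3, so Dia Box ((q or p) and p) is true at w2.
      At w3: Box ((q or p) and p) requires (q or p) and p at every successor {w0}.
        At w0: (q or p) and p is true.
      So Box ((q or p) and p) is true at w3.
Satisfying worlds: {w2}

1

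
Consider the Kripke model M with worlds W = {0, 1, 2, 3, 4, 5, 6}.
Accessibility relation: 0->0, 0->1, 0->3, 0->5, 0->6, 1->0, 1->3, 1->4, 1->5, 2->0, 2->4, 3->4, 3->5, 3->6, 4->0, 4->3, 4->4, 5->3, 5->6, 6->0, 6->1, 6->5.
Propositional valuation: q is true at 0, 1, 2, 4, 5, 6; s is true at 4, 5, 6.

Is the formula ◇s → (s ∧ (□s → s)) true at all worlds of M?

No

Let φ = ◇s → (s ∧ (□s → s)). Evaluate φ at each world:
  0 (successors {0, 1, 3, 5, 6}): φ is false.
  1 (successors {0, 3, 4, 5}): φ is false.
  2 (successors {0, 4}): φ is false.
  3 (successors {4, 5, 6}): φ is false.
  4 (successors {0, 3, 4}): φ is true.
  5 (successors {3, 6}): φ is true.
  6 (successors {0, 1, 5}): φ is true.
Detail at 0 (counterexample):
  At 0: ◇s is true, s ∧ (□s → s) is false, so ◇s → (s ∧ (□s → s)) is false.
    At 0: ◇s requires s at some successor in {0, 1, 3, 5, 6}.
      s holds at 5, so ◇s is true at 0.
    At 0: s is false, □s → s is true, so s ∧ (□s → s) is false.
      At 0: □s is false, s is false, so □s → s is true.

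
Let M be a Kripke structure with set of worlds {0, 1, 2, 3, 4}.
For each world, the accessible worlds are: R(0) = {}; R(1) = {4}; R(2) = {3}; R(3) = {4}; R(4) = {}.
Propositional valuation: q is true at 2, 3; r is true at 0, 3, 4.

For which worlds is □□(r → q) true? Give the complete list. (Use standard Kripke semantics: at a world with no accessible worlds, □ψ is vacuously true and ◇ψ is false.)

0, 1, 3, 4

Let φ = □□(r → q). Evaluate φ at each world:
  0 (successors ∅): φ is true.
  1 (successors {4}): φ is true.
  2 (successors {3}): φ is false.
  3 (successors {4}): φ is true.
  4 (successors ∅): φ is true.
For instance, at 3:
  At 3: □□(r → q) requires □(r → q) at every successor {4}.
      At 4: no accessible worlds, so □(r → q) holds vacuously.
  So □□(r → q) is true at 3.
Satisfying worlds: {0, 1, 3, 4}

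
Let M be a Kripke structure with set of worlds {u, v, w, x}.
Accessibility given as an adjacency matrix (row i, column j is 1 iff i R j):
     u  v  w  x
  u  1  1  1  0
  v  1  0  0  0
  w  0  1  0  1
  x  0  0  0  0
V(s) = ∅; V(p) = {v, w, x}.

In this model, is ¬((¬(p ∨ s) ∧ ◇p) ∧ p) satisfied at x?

At x: (¬(p ∨ s) ∧ ◇p) ∧ p is false, so ¬((¬(p ∨ s) ∧ ◇p) ∧ p) is true.
  At x: ¬(p ∨ s) ∧ ◇p is false, p is true, so (¬(p ∨ s) ∧ ◇p) ∧ p is false.
    At x: ¬(p ∨ s) is false, ◇p is false, so ¬(p ∨ s) ∧ ◇p is false.
      At x: no accessible worlds, so ◇p is false.

Yes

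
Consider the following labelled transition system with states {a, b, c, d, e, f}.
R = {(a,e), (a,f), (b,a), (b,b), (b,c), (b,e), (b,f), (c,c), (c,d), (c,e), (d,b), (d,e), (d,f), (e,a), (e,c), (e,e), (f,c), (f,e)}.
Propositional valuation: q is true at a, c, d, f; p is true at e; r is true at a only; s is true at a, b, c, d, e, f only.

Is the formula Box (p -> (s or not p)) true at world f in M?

Yes

At f: Box (p -> (s or not p)) requires p -> (s or not p) at every successor {c, e}.
  At c: p -> (s or not p) is true.
  At e: p -> (s or not p) is true.
So Box (p -> (s or not p)) is true at f.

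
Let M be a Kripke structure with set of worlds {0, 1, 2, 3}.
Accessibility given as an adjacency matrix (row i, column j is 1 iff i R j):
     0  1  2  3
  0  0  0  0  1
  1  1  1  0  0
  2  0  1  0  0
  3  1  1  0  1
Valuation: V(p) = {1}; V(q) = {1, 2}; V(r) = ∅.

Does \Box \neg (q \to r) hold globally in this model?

No

Recall that \Box ψ holds at a world iff ψ holds at every accessible world, and \Diamond ψ holds iff ψ holds at some accessible world.
Let φ = \Box \neg (q \to r). Evaluate φ at each world:
  0 (successors {3}): φ is false.
  1 (successors {0, 1}): φ is false.
  2 (successors {1}): φ is true.
  3 (successors {0, 1, 3}): φ is false.
Detail at 0 (counterexample):
  At 0: \Box \neg (q \to r) requires \neg (q \to r) at every successor {3}.
    \neg (q \to r) fails at 3, so \Box \neg (q \to r) is false at 0.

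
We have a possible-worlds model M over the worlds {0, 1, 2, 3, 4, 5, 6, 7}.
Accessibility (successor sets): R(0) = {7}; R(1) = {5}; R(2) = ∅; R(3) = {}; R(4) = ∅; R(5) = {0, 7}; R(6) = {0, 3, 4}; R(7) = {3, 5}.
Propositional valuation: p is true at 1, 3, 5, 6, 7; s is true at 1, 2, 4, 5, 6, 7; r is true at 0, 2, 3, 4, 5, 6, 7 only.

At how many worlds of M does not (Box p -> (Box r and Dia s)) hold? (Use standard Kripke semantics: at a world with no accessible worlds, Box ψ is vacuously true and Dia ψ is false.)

3

Recall that Box ψ holds at a world iff ψ holds at every accessible world, and Dia ψ holds iff ψ holds at some accessible world.
Let φ = not (Box p -> (Box r and Dia s)). Evaluate φ at each world:
  0 (successors {7}): φ is false.
  1 (successors {5}): φ is false.
  2 (successors ∅): φ is true.
  3 (successors ∅): φ is true.
  4 (successors ∅): φ is true.
  5 (successors {0, 7}): φ is false.
  6 (successors {0, 3, 4}): φ is false.
  7 (successors {3, 5}): φ is false.
For instance, at 1:
  At 1: Box p -> (Box r and Dia s) is true, so not (Box p -> (Box r and Dia s)) is false.
    At 1: Box p is true, Box r and Dia s is true, so Box p -> (Box r and Dia s) is true.
      At 1: Box p requires p at every successor {5}.
        At 5: p is true.
      So Box p is true at 1.
      At 1: Box r is true, Dia s is true, so Box r and Dia s is true.
Satisfying worlds: {2, 3, 4}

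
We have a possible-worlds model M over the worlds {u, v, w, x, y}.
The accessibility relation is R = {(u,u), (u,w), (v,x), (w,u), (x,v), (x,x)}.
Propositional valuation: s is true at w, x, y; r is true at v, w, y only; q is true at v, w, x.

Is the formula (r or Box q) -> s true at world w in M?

At w: r or Box q is true, s is true, so (r or Box q) -> s is true.
  At w: r is true, Box q is false, so r or Box q is true.
    At w: Box q requires q at every successor {u}.
      q fails at u, so Box q is false at w.

Yes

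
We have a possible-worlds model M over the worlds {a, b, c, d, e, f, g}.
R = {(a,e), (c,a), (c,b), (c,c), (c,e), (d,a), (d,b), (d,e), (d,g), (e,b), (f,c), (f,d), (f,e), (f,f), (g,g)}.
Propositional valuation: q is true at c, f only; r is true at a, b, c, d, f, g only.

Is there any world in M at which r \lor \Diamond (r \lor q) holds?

Yes

Recall that \Diamond ψ holds at a world iff ψ holds at some accessible world.
Let φ = r \lor \Diamond (r \lor q). Evaluate φ at each world:
  a (successors {e}): φ is true.
  b (successors ∅): φ is true.
  c (successors {a, b, c, e}): φ is true.
  d (successors {a, b, e, g}): φ is true.
  e (successors {b}): φ is true.
  f (successors {c, d, e, f}): φ is true.
  g (successors {g}): φ is true.
Detail at a (witness):
  At a: r is true, \Diamond (r \lor q) is false, so r \lor \Diamond (r \lor q) is true.
    At a: \Diamond (r \lor q) requires r \lor q at some successor in {e}.
      At e: r \lor q is false.
    So \Diamond (r \lor q) is false at a.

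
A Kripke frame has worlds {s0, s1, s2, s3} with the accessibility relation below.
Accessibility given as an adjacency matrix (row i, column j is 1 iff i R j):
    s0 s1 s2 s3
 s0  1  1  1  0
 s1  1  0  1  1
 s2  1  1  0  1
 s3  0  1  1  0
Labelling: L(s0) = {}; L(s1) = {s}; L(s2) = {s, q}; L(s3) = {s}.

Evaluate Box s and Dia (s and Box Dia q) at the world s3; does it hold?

Yes

Recall that Box ψ holds at a world iff ψ holds at every accessible world, and Dia ψ holds iff ψ holds at some accessible world.
At s3: Box s is true, Dia (s and Box Dia q) is true, so Box s and Dia (s and Box Dia q) is true.
  At s3: Box s requires s at every successor {s1, s2}.
    At s1: s is true.
    At s2: s is true.
  So Box s is true at s3.
  At s3: Dia (s and Box Dia q) requires s and Box Dia q at some successor in {s1, s2}.
    s and Box Dia q holds at s2, so Dia (s and Box Dia q) is true at s3.
      At s2: s is true, Box Dia q is true, so s and Box Dia q is true.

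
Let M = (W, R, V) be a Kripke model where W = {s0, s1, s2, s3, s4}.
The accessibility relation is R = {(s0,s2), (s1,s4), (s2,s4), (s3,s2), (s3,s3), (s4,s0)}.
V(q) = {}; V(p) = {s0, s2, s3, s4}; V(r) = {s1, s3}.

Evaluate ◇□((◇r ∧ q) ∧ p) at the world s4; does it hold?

No

At s4: ◇□((◇r ∧ q) ∧ p) requires □((◇r ∧ q) ∧ p) at some successor in {s0}.
  At s0: □((◇r ∧ q) ∧ p) is false.
So ◇□((◇r ∧ q) ∧ p) is false at s4.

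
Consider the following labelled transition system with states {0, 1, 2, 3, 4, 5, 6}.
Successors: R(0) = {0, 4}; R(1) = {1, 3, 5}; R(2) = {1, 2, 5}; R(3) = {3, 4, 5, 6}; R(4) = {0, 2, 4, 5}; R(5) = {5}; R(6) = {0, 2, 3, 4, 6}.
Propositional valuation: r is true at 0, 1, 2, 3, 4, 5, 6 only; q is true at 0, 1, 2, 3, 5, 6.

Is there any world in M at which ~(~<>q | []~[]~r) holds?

No

Let φ = ~(~<>q | []~[]~r). Evaluate φ at each world:
  0 (successors {0, 4}): φ is false.
  1 (successors {1, 3, 5}): φ is false.
  2 (successors {1, 2, 5}): φ is false.
  3 (successors {3, 4, 5, 6}): φ is false.
  4 (successors {0, 2, 4, 5}): φ is false.
  5 (successors {5}): φ is false.
  6 (successors {0, 2, 3, 4, 6}): φ is false.
For instance, at 4:
  At 4: ~<>q | []~[]~r is true, so ~(~<>q | []~[]~r) is false.
    At 4: ~<>q is false, []~[]~r is true, so ~<>q | []~[]~r is true.
      At 4: <>q is true, so ~<>q is false.
      At 4: []~[]~r requires ~[]~r at every successor {0, 2, 4, 5}.
        At 0: ~[]~r is true.
        At 2: ~[]~r is true.
        At 4: ~[]~r is true.
        At 5: ~[]~r is true.
      So []~[]~r is true at 4.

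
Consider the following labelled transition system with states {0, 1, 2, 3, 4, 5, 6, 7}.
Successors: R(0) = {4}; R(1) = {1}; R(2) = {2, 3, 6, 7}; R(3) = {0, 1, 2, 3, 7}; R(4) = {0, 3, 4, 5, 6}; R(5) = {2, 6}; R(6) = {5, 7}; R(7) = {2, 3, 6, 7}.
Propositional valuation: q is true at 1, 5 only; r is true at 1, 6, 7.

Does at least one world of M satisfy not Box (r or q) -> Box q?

Yes

Recall that Box ψ holds at a world iff ψ holds at every accessible world, and Dia ψ holds iff ψ holds at some accessible world.
Let φ = not Box (r or q) -> Box q. Evaluate φ at each world:
  0 (successors {4}): φ is false.
  1 (successors {1}): φ is true.
  2 (successors {2, 3, 6, 7}): φ is false.
  3 (successors {0, 1, 2, 3, 7}): φ is false.
  4 (successors {0, 3, 4, 5, 6}): φ is false.
  5 (successors {2, 6}): φ is false.
  6 (successors {5, 7}): φ is true.
  7 (successors {2, 3, 6, 7}): φ is false.
Detail at 1 (witness):
  At 1: not Box (r or q) is false, Box q is true, so not Box (r or q) -> Box q is true.
    At 1: Box (r or q) is true, so not Box (r or q) is false.
      At 1: Box (r or q) requires r or q at every successor {1}.
        At 1: r or q is true.
      So Box (r or q) is true at 1.
    At 1: Box q requires q at every successor {1}.
      At 1: q is true.
    So Box q is true at 1.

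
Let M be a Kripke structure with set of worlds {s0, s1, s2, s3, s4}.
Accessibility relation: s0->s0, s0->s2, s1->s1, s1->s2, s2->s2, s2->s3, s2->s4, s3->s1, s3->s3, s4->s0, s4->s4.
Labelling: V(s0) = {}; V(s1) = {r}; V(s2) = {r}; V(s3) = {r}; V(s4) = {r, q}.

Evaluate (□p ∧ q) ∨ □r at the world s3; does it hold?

At s3: □p ∧ q is false, □r is true, so (□p ∧ q) ∨ □r is true.
  At s3: □p is false, q is false, so □p ∧ q is false.
    At s3: □p requires p at every successor {s1, s3}.
      p fails at s1, so □p is false at s3.
  At s3: □r requires r at every successor {s1, s3}.
    At s1: r is true.
    At s3: r is true.
  So □r is true at s3.

Yes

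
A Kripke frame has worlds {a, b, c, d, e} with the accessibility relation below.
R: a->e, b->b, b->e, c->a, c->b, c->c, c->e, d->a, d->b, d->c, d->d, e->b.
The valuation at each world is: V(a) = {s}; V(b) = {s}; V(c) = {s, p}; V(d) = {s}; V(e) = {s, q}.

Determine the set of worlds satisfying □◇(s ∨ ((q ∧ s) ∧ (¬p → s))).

Let φ = □◇(s ∨ ((q ∧ s) ∧ (¬p → s))). Evaluate φ at each world:
  a (successors {e}): φ is true.
  b (successors {b, e}): φ is true.
  c (successors {a, b, c, e}): φ is true.
  d (successors {a, b, c, d}): φ is true.
  e (successors {b}): φ is true.
For instance, at c:
  At c: □◇(s ∨ ((q ∧ s) ∧ (¬p → s))) requires ◇(s ∨ ((q ∧ s) ∧ (¬p → s))) at every successor {a, b, c, e}.
    At a: ◇(s ∨ ((q ∧ s) ∧ (¬p → s))) is true.
    At b: ◇(s ∨ ((q ∧ s) ∧ (¬p → s))) is true.
    At c: ◇(s ∨ ((q ∧ s) ∧ (¬p → s))) is true.
    At e: ◇(s ∨ ((q ∧ s) ∧ (¬p → s))) is true.
  So □◇(s ∨ ((q ∧ s) ∧ (¬p → s))) is true at c.
Satisfying worlds: {a, b, c, d, e}

a, b, c, d, e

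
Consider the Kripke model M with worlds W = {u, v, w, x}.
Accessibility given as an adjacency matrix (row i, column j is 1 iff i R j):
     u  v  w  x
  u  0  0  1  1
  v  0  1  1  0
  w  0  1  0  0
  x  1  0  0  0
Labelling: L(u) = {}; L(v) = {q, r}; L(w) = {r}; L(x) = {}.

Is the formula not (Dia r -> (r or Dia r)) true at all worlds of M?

No

Let φ = not (Dia r -> (r or Dia r)). Evaluate φ at each world:
  u (successors {w, x}): φ is false.
  v (successors {v, w}): φ is false.
  w (successors {v}): φ is false.
  x (successors {u}): φ is false.
Detail at u (counterexample):
  At u: Dia r -> (r or Dia r) is true, so not (Dia r -> (r or Dia r)) is false.
    At u: Dia r is true, r or Dia r is true, so Dia r -> (r or Dia r) is true.
      At u: Dia r requires r at some successor in {w, x}.
        r holds at w, so Dia r is true at u.
      At u: r is false, Dia r is true, so r or Dia r is true.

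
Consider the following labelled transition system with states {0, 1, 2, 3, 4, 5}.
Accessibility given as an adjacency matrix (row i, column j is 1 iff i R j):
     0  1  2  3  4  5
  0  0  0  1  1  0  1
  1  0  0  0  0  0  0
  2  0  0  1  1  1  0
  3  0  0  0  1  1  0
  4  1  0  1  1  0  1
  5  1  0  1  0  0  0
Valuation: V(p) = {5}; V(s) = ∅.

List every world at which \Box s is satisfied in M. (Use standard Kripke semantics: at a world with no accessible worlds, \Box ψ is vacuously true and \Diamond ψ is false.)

1

Let φ = \Box s. Evaluate φ at each world:
  0 (successors {2, 3, 5}): φ is false.
  1 (successors ∅): φ is true.
  2 (successors {2, 3, 4}): φ is false.
  3 (successors {3, 4}): φ is false.
  4 (successors {0, 2, 3, 5}): φ is false.
  5 (successors {0, 2}): φ is false.
For instance, at 3:
  At 3: \Box s requires s at every successor {3, 4}.
    s fails at 3, so \Box s is false at 3.
Satisfying worlds: {1}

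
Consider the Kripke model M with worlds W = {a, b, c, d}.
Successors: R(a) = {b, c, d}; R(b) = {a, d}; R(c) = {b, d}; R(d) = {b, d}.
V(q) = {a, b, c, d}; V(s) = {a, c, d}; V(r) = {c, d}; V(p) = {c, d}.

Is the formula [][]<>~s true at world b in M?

No

At b: [][]<>~s requires []<>~s at every successor {a, d}.
  []<>~s fails at a, so [][]<>~s is false at b.
    At a: []<>~s requires <>~s at every successor {b, c, d}.
      <>~s fails at b, so []<>~s is false at a.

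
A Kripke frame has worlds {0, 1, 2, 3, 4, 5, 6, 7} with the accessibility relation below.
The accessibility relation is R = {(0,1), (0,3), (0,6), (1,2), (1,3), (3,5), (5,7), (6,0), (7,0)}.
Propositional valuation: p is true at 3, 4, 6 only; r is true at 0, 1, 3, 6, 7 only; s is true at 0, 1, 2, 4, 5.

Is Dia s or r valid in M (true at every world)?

No

Let φ = Dia s or r. Evaluate φ at each world:
  0 (successors {1, 3, 6}): φ is true.
  1 (successors {2, 3}): φ is true.
  2 (successors ∅): φ is false.
  3 (successors {5}): φ is true.
  4 (successors ∅): φ is false.
  5 (successors {7}): φ is false.
  6 (successors {0}): φ is true.
  7 (successors {0}): φ is true.
Detail at 2 (counterexample):
  At 2: Dia s is false, r is false, so Dia s or r is false.
    At 2: no accessible worlds, so Dia s is false.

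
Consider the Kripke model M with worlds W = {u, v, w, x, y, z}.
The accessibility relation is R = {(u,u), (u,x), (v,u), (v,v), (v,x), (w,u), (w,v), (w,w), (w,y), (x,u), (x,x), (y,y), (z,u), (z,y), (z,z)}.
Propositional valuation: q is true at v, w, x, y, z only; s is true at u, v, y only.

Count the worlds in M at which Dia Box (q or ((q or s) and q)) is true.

Let φ = Dia Box (q or ((q or s) and q)). Evaluate φ at each world:
  u (successors {u, x}): φ is false.
  v (successors {u, v, x}): φ is false.
  w (successors {u, v, w, y}): φ is true.
  x (successors {u, x}): φ is false.
  y (successors {y}): φ is true.
  z (successors {u, y, z}): φ is true.
For instance, at z:
  At z: Dia Box (q or ((q or s) and q)) requires Box (q or ((q or s) and q)) at some successor in {u, y, z}.
    Box (q or ((q or s) and q)) holds at y, so Dia Box (q or ((q or s) and q)) is true at z.
      At y: Box (q or ((q or s) and q)) requires q or ((q or s) and q) at every successor {y}.
        At y: q or ((q or s) and q) is true.
      So Box (q or ((q or s) and q)) is true at y.
Satisfying worlds: {w, y, z}

3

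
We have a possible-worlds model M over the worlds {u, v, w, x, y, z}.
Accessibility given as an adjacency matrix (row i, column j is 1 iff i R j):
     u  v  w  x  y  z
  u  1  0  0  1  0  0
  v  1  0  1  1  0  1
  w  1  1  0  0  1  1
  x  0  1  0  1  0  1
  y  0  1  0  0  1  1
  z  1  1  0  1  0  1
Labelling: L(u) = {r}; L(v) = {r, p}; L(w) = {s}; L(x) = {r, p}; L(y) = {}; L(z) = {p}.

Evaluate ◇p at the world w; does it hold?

At w: ◇p requires p at some successor in {u, v, y, z}.
  p holds at v, so ◇p is true at w.

Yes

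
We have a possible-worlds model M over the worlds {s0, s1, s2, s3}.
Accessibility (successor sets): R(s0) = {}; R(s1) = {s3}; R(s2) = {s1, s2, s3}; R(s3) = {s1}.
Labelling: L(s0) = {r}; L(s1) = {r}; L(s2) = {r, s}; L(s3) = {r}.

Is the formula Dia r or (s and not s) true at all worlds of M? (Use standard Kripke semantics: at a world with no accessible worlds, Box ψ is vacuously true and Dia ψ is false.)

No

Recall that Dia ψ holds at a world iff ψ holds at some accessible world.
Let φ = Dia r or (s and not s). Evaluate φ at each world:
  s0 (successors ∅): φ is false.
  s1 (successors {s3}): φ is true.
  s2 (successors {s1, s2, s3}): φ is true.
  s3 (successors {s1}): φ is true.
Detail at s0 (counterexample):
  At s0: Dia r is false, s and not s is false, so Dia r or (s and not s) is false.
    At s0: no accessible worlds, so Dia r is false.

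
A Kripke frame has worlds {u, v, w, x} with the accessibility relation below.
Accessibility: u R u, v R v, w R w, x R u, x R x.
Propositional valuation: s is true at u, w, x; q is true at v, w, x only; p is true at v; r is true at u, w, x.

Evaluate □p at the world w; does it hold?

Recall that □ψ holds at a world iff ψ holds at every accessible world, and ◇ψ holds iff ψ holds at some accessible world.
At w: □p requires p at every successor {w}.
  p fails at w, so □p is false at w.

No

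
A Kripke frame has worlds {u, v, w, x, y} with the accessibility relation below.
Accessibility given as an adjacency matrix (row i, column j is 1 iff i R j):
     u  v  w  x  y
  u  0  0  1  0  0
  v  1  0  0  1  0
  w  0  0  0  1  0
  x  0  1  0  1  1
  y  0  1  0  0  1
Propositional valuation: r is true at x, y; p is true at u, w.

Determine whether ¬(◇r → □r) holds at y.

Recall that □ψ holds at a world iff ψ holds at every accessible world, and ◇ψ holds iff ψ holds at some accessible world.
At y: ◇r → □r is false, so ¬(◇r → □r) is true.
  At y: ◇r is true, □r is false, so ◇r → □r is false.
    At y: ◇r requires r at some successor in {v, y}.
      r holds at y, so ◇r is true at y.
    At y: □r requires r at every successor {v, y}.
      r fails at v, so □r is false at y.

Yes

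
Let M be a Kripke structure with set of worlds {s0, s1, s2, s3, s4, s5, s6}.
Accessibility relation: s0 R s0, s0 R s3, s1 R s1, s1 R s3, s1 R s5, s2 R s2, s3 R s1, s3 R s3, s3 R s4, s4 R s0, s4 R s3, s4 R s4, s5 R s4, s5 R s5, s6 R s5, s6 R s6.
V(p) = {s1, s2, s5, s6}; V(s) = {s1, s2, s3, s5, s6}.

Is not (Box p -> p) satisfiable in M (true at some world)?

No

Let φ = not (Box p -> p). Evaluate φ at each world:
  s0 (successors {s0, s3}): φ is false.
  s1 (successors {s1, s3, s5}): φ is false.
  s2 (successors {s2}): φ is false.
  s3 (successors {s1, s3, s4}): φ is false.
  s4 (successors {s0, s3, s4}): φ is false.
  s5 (successors {s4, s5}): φ is false.
  s6 (successors {s5, s6}): φ is false.
For instance, at s3:
  At s3: Box p -> p is true, so not (Box p -> p) is false.
    At s3: Box p is false, p is false, so Box p -> p is true.
      At s3: Box p requires p at every successor {s1, s3, s4}.
        p fails at s3, so Box p is false at s3.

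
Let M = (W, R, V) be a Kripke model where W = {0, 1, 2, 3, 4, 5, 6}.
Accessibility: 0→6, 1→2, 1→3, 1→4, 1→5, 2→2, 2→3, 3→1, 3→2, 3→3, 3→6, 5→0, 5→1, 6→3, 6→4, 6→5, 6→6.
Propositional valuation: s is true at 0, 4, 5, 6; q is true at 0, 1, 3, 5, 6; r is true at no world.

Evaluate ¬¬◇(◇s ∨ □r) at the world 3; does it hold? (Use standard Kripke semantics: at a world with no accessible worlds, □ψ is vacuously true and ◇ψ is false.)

At 3: ¬◇(◇s ∨ □r) is false, so ¬¬◇(◇s ∨ □r) is true.
  At 3: ◇(◇s ∨ □r) is true, so ¬◇(◇s ∨ □r) is false.
    At 3: ◇(◇s ∨ □r) requires ◇s ∨ □r at some successor in {1, 2, 3, 6}.
      ◇s ∨ □r holds at 1, so ◇(◇s ∨ □r) is true at 3.

Yes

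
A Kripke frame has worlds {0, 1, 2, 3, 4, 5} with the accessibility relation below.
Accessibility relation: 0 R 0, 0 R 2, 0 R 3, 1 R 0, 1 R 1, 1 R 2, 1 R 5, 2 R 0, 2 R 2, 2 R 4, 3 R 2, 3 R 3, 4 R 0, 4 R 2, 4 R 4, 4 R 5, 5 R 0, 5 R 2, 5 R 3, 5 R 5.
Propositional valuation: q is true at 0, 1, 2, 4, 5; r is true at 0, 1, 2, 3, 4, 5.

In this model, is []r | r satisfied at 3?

At 3: []r is true, r is true, so []r | r is true.
  At 3: []r requires r at every successor {2, 3}.
    At 2: r is true.
    At 3: r is true.
  So []r is true at 3.

Yes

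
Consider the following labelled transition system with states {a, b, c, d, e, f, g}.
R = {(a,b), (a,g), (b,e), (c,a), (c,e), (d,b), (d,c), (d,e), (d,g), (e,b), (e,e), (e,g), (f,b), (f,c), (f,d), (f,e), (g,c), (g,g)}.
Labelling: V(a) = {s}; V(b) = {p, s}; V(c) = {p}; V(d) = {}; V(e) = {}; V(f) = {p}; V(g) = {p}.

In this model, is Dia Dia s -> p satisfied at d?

No

At d: Dia Dia s is true, p is false, so Dia Dia s -> p is false.
  At d: Dia Dia s requires Dia s at some successor in {b, c, e, g}.
    Dia s holds at c, so Dia Dia s is true at d.
      At c: Dia s requires s at some successor in {a, e}.
        s holds at a, so Dia s is true at c.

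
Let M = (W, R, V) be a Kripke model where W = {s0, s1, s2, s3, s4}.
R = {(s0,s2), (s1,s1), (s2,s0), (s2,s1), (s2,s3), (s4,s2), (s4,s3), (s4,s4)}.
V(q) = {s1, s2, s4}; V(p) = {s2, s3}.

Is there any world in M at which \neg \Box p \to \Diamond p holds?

Let φ = \neg \Box p \to \Diamond p. Evaluate φ at each world:
  s0 (successors {s2}): φ is true.
  s1 (successors {s1}): φ is false.
  s2 (successors {s0, s1, s3}): φ is true.
  s3 (successors ∅): φ is true.
  s4 (successors {s2, s3, s4}): φ is true.
Detail at s0 (witness):
  At s0: \neg \Box p is false, \Diamond p is true, so \neg \Box p \to \Diamond p is true.
    At s0: \Box p is true, so \neg \Box p is false.
      At s0: \Box p requires p at every successor {s2}.
        At s2: p is true.
      So \Box p is true at s0.
    At s0: \Diamond p requires p at some successor in {s2}.
      p holds at s2, so \Diamond p is true at s0.

Yes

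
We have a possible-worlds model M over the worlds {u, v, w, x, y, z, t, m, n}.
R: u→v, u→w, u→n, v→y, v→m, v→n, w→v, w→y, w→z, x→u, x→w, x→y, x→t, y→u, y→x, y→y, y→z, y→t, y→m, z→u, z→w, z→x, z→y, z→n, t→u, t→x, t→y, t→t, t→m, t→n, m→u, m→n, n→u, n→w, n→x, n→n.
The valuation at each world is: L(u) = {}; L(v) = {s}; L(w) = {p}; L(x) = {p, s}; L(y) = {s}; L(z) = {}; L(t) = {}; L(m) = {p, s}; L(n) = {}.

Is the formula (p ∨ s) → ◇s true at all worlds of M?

No

Let φ = (p ∨ s) → ◇s. Evaluate φ at each world:
  u (successors {v, w, n}): φ is true.
  v (successors {y, m, n}): φ is true.
  w (successors {v, y, z}): φ is true.
  x (successors {u, w, y, t}): φ is true.
  y (successors {u, x, y, z, t, m}): φ is true.
  z (successors {u, w, x, y, n}): φ is true.
  t (successors {u, x, y, t, m, n}): φ is true.
  m (successors {u, n}): φ is false.
  n (successors {u, w, x, n}): φ is true.
Detail at m (counterexample):
  At m: p ∨ s is true, ◇s is false, so (p ∨ s) → ◇s is false.
    At m: ◇s requires s at some successor in {u, n}.
      At u: s is false.
      At n: s is false.
    So ◇s is false at m.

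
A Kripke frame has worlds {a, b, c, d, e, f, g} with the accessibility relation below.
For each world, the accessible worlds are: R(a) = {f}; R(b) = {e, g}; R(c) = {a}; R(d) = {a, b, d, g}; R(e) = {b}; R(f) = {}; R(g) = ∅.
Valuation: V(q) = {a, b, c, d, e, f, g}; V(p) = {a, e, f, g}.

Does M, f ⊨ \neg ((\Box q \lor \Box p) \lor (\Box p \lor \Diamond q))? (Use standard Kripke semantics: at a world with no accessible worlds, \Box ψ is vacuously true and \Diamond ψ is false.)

Recall that \Box ψ holds at a world iff ψ holds at every accessible world, and \Diamond ψ holds iff ψ holds at some accessible world.
At f: (\Box q \lor \Box p) \lor (\Box p \lor \Diamond q) is true, so \neg ((\Box q \lor \Box p) \lor (\Box p \lor \Diamond q)) is false.
  At f: \Box q \lor \Box p is true, \Box p \lor \Diamond q is true, so (\Box q \lor \Box p) \lor (\Box p \lor \Diamond q) is true.
    At f: \Box q is true, \Box p is true, so \Box q \lor \Box p is true.
      At f: no accessible worlds, so \Box q holds vacuously.
      At f: no accessible worlds, so \Box p holds vacuously.
    At f: \Box p is true, \Diamond q is false, so \Box p \lor \Diamond q is true.
      At f: no accessible worlds, so \Box p holds vacuously.
      At f: no accessible worlds, so \Diamond q is false.

No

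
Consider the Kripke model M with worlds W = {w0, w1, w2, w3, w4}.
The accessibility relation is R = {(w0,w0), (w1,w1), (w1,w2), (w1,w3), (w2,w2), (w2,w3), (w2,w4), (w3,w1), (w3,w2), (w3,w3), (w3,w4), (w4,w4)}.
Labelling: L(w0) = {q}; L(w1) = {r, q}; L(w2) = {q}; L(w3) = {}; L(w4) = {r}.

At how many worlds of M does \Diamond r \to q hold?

3

Let φ = \Diamond r \to q. Evaluate φ at each world:
  w0 (successors {w0}): φ is true.
  w1 (successors {w1, w2, w3}): φ is true.
  w2 (successors {w2, w3, w4}): φ is true.
  w3 (successors {w1, w2, w3, w4}): φ is false.
  w4 (successors {w4}): φ is false.
For instance, at w4:
  At w4: \Diamond r is true, q is false, so \Diamond r \to q is false.
    At w4: \Diamond r requires r at some successor in {w4}.
      r holds at w4, so \Diamond r is true at w4.
Satisfying worlds: {w0, w1, w2}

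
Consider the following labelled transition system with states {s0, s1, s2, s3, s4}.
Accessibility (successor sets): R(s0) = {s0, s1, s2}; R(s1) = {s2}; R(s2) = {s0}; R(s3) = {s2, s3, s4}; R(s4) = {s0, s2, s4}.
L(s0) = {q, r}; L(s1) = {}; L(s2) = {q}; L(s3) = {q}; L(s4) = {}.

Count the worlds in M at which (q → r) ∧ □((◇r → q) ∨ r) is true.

Let φ = (q → r) ∧ □((◇r → q) ∨ r). Evaluate φ at each world:
  s0 (successors {s0, s1, s2}): φ is true.
  s1 (successors {s2}): φ is true.
  s2 (successors {s0}): φ is false.
  s3 (successors {s2, s3, s4}): φ is false.
  s4 (successors {s0, s2, s4}): φ is false.
For instance, at s1:
  At s1: q → r is true, □((◇r → q) ∨ r) is true, so (q → r) ∧ □((◇r → q) ∨ r) is true.
    At s1: □((◇r → q) ∨ r) requires (◇r → q) ∨ r at every successor {s2}.
      At s2: (◇r → q) ∨ r is true.
    So □((◇r → q) ∨ r) is true at s1.
Satisfying worlds: {s0, s1}

2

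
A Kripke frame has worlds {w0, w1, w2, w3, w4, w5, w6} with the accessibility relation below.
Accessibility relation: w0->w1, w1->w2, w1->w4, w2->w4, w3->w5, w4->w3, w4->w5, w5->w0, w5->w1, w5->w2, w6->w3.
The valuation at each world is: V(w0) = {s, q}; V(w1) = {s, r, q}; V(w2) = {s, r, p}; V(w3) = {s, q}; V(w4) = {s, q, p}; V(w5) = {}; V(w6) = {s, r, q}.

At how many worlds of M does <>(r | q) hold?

6

Let φ = <>(r | q). Evaluate φ at each world:
  w0 (successors {w1}): φ is true.
  w1 (successors {w2, w4}): φ is true.
  w2 (successors {w4}): φ is true.
  w3 (successors {w5}): φ is false.
  w4 (successors {w3, w5}): φ is true.
  w5 (successors {w0, w1, w2}): φ is true.
  w6 (successors {w3}): φ is true.
For instance, at w6:
  At w6: <>(r | q) requires r | q at some successor in {w3}.
    r | q holds at w3, so <>(r | q) is true at w6.
Satisfying worlds: {w0, w1, w2, w4, w5, w6}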